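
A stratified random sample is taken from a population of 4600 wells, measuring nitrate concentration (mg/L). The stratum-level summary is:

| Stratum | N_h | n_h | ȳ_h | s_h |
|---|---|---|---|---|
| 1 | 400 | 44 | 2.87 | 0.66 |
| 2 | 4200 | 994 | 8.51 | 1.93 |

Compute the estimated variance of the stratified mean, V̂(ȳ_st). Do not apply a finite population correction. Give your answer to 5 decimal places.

V̂(ȳ_st) ≈ 0.00320

V̂(ȳ_st) = Σ W_h² s_h²/n_h, with W_h = N_h/N and N = 4600:
  stratum 1: (400/4600)²·0.66²/44 = 7.48582e-05
  stratum 2: (4200/4600)²·1.93²/994 = 0.003124
V̂(ȳ_st) = 0.00319886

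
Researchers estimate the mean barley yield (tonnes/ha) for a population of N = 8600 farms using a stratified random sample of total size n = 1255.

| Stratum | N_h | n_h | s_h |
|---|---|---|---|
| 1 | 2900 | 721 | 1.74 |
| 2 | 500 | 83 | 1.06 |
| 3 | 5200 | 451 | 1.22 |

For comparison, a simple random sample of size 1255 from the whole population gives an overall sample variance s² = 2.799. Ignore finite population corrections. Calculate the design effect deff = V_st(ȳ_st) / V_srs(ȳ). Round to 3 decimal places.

V̂(ȳ_st) = Σ W_h² s_h²/n_h, with W_h = N_h/N and N = 8600:
  stratum 1: (2900/8600)²·1.74²/721 = 0.000477488
  stratum 2: (500/8600)²·1.06²/83 = 4.5759e-05
  stratum 3: (5200/8600)²·1.22²/451 = 0.00120657
V_st = 0.00172982
V_srs = s²/n = 2.799/1255 = 0.00223028
deff = V_st / V_srs = 0.00172982/0.00223028 = 0.7756

deff ≈ 0.776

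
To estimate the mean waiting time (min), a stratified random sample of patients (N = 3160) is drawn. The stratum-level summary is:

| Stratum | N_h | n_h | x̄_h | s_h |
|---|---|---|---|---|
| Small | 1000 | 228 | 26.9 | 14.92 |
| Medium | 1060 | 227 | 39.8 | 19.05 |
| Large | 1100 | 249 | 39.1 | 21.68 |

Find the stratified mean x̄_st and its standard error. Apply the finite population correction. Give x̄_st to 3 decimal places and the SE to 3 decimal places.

x̄_st ≈ 35.474, SE ≈ 0.628

x̄_st = Σ W_h x̄_h = (1000·26.9 + 1060·39.8 + 1100·39.1)/3160 = 35.47405
V̂(x̄_st) = Σ W_h² (1 − n_h/N_h) s_h²/n_h, with W_h = N_h/N and N = 3160:
  stratum Small: (1000/3160)²·(1 − 228/1000)·14.92²/228 = 0.0754824
  stratum Medium: (1060/3160)²·(1 − 227/1060)·19.05²/227 = 0.141365
  stratum Large: (1100/3160)²·(1 − 249/1100)·21.68²/249 = 0.176957
V̂(x̄_st) = 0.393804
SE(x̄_st) = √0.393804 = 0.627538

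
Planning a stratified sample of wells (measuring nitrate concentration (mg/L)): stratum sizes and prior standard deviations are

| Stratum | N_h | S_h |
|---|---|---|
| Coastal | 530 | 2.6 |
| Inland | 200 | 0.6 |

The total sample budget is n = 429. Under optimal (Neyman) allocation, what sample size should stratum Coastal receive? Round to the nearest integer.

Neyman allocation: n_h = n · N_h S_h / Σ N_i S_i, with n = 429.
  stratum Coastal: N_h·S_h = 530·2.6 = 1378.00
  stratum Inland: N_h·S_h = 200·0.6 = 120.00
Σ N_h S_h = 1498.00
n for stratum Coastal = 429·1378.00/1498.00 = 394.634 → 395

395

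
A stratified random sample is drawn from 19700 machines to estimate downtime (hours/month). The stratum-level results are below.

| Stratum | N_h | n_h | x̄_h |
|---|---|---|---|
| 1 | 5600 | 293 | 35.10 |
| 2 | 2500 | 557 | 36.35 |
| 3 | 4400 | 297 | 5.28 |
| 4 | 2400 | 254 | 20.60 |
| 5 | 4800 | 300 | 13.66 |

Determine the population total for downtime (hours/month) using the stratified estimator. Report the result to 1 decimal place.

τ̂_st ≈ 425675.0

τ̂_st = Σ N_h x̄_h = 5600·35.10 + 2500·36.35 + 4400·5.28 + 2400·20.60 + 4800·13.66 = 425675.0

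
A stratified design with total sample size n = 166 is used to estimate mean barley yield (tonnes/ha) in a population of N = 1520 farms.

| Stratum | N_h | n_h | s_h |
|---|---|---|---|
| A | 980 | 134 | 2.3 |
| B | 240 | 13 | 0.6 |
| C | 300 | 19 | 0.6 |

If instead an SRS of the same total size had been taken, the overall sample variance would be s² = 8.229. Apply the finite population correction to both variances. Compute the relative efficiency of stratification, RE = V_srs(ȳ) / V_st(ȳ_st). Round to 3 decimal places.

RE ≈ 2.847

V̂(ȳ_st) = Σ W_h² (1 − n_h/N_h) s_h²/n_h, with W_h = N_h/N and N = 1520:
  stratum A: (980/1520)²·(1 − 134/980)·2.3²/134 = 0.0141664
  stratum B: (240/1520)²·(1 − 13/240)·0.6²/13 = 0.000652994
  stratum C: (300/1520)²·(1 − 19/300)·0.6²/19 = 0.000691336
V_st = 0.0155108
V_srs = (1 − 166/1520)·8.229/166 = 0.0441585
Relative efficiency = V_srs / V_st = 0.0441585/0.0155108 = 2.8470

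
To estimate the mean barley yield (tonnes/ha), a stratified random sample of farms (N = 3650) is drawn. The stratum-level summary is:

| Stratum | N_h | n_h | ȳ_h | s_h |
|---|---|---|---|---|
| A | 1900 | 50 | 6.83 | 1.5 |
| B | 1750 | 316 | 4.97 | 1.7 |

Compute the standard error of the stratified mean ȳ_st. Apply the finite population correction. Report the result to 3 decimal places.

SE(ȳ_st) ≈ 0.117

V̂(ȳ_st) = Σ W_h² (1 − n_h/N_h) s_h²/n_h, with W_h = N_h/N and N = 3650:
  stratum A: (1900/3650)²·(1 − 50/1900)·1.5²/50 = 0.0118728
  stratum B: (1750/3650)²·(1 − 316/1750)·1.7²/316 = 0.00172271
V̂(ȳ_st) = 0.0135955
SE(ȳ_st) = √0.0135955 = 0.1166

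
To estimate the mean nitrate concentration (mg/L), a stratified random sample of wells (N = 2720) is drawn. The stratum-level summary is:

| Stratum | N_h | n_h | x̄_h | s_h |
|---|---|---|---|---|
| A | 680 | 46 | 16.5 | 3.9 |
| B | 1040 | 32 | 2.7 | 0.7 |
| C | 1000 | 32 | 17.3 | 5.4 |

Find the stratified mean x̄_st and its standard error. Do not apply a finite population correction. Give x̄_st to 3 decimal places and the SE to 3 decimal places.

x̄_st = Σ W_h x̄_h = (680·16.5 + 1040·2.7 + 1000·17.3)/2720 = 11.51765
V̂(x̄_st) = Σ W_h² s_h²/n_h, with W_h = N_h/N and N = 2720:
  stratum A: (680/2720)²·3.9²/46 = 0.0206658
  stratum B: (1040/2720)²·0.7²/32 = 0.00223859
  stratum C: (1000/2720)²·5.4²/32 = 0.123169
V̂(x̄_st) = 0.146073
SE(x̄_st) = √0.146073 = 0.382195

x̄_st ≈ 11.518, SE ≈ 0.382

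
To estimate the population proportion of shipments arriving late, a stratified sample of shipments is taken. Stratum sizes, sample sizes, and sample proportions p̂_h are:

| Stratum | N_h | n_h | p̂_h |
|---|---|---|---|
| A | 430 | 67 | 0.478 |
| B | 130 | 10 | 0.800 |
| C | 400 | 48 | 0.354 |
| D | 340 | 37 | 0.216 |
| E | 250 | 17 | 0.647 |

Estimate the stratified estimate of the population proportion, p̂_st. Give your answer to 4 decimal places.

N = 1550; stratum weights W_h = N_h/N.
p̂_st = Σ W_h p̂_h = (430·0.478 + 130·0.800 + 400·0.354 + 340·0.216 + 250·0.647)/1550 = 0.44279

p̂_st ≈ 0.4428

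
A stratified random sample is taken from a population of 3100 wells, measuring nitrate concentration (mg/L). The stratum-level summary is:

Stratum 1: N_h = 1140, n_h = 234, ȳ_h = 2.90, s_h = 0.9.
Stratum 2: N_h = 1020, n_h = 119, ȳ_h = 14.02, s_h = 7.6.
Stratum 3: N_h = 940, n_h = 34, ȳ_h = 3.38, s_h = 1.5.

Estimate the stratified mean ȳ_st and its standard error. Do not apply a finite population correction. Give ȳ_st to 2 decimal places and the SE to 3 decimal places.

ȳ_st ≈ 6.70, SE ≈ 0.243

ȳ_st = Σ W_h ȳ_h = (1140·2.90 + 1020·14.02 + 940·3.38)/3100 = 6.70439
V̂(ȳ_st) = Σ W_h² s_h²/n_h, with W_h = N_h/N and N = 3100:
  stratum 1: (1140/3100)²·0.9²/234 = 0.000468118
  stratum 2: (1020/3100)²·7.6²/119 = 0.0525481
  stratum 3: (940/3100)²·1.5²/34 = 0.00608465
V̂(ȳ_st) = 0.0591009
SE(ȳ_st) = √0.0591009 = 0.243107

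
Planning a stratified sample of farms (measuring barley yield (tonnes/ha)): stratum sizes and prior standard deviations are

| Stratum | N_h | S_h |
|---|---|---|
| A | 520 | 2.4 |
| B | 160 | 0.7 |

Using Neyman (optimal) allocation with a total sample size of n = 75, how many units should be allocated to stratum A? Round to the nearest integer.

69

Neyman allocation: n_h = n · N_h S_h / Σ N_i S_i, with n = 75.
  stratum A: N_h·S_h = 520·2.4 = 1248.00
  stratum B: N_h·S_h = 160·0.7 = 112.00
Σ N_h S_h = 1360.00
n for stratum A = 75·1248.00/1360.00 = 68.824 → 69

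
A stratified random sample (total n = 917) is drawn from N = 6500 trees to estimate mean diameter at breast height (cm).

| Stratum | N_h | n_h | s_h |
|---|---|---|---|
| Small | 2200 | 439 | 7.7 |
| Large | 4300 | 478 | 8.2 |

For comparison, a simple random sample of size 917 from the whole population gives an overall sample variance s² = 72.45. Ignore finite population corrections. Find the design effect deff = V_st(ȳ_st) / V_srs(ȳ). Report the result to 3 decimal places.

deff ≈ 0.975

V̂(ȳ_st) = Σ W_h² s_h²/n_h, with W_h = N_h/N and N = 6500:
  stratum Small: (2200/6500)²·7.7²/439 = 0.0154716
  stratum Large: (4300/6500)²·8.2²/478 = 0.0615616
V_st = 0.0770332
V_srs = s²/n = 72.45/917 = 0.0790076
deff = V_st / V_srs = 0.0770332/0.0790076 = 0.9750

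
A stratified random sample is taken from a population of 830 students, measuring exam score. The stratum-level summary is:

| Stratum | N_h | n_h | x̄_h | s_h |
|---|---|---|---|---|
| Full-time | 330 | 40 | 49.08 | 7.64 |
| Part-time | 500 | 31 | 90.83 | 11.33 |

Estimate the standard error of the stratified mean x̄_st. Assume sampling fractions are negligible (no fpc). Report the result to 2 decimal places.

SE(x̄_st) ≈ 1.32

V̂(x̄_st) = Σ W_h² s_h²/n_h, with W_h = N_h/N and N = 830:
  stratum Full-time: (330/830)²·7.64²/40 = 0.230674
  stratum Part-time: (500/830)²·11.33²/31 = 1.50273
V̂(x̄_st) = 1.73341
SE(x̄_st) = √1.73341 = 1.31659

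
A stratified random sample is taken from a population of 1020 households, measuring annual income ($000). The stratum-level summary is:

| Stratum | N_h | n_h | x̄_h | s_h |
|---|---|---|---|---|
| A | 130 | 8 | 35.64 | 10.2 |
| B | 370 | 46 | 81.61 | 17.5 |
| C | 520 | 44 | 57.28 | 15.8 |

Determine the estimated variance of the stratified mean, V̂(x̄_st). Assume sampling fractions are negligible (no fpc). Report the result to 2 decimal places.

V̂(x̄_st) = Σ W_h² s_h²/n_h, with W_h = N_h/N and N = 1020:
  stratum A: (130/1020)²·10.2²/8 = 0.21125
  stratum B: (370/1020)²·17.5²/46 = 0.876035
  stratum C: (520/1020)²·15.8²/44 = 1.47458
V̂(x̄_st) = 2.56186

V̂(x̄_st) ≈ 2.56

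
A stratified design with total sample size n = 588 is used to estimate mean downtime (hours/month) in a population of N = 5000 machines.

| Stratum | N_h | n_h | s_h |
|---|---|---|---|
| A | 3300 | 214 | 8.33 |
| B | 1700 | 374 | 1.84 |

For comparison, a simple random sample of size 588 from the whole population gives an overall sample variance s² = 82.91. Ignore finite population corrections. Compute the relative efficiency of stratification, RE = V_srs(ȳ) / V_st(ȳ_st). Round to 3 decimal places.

V̂(ȳ_st) = Σ W_h² s_h²/n_h, with W_h = N_h/N and N = 5000:
  stratum A: (3300/5000)²·8.33²/214 = 0.141242
  stratum B: (1700/5000)²·1.84²/374 = 0.00104646
V_st = 0.142289
V_srs = s²/n = 82.91/588 = 0.141003
Relative efficiency = V_srs / V_st = 0.141003/0.142289 = 0.9910

RE ≈ 0.991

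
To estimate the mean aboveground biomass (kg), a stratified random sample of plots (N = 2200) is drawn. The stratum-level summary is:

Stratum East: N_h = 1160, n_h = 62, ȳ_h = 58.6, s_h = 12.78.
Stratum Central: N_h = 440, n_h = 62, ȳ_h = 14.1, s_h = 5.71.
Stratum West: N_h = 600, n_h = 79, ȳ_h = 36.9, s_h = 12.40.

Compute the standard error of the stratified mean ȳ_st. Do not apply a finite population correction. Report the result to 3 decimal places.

SE(ȳ_st) ≈ 0.948

V̂(ȳ_st) = Σ W_h² s_h²/n_h, with W_h = N_h/N and N = 2200:
  stratum East: (1160/2200)²·12.78²/62 = 0.732387
  stratum Central: (440/2200)²·5.71²/62 = 0.0210349
  stratum West: (600/2200)²·12.40²/79 = 0.144768
V̂(ȳ_st) = 0.89819
SE(ȳ_st) = √0.89819 = 0.947729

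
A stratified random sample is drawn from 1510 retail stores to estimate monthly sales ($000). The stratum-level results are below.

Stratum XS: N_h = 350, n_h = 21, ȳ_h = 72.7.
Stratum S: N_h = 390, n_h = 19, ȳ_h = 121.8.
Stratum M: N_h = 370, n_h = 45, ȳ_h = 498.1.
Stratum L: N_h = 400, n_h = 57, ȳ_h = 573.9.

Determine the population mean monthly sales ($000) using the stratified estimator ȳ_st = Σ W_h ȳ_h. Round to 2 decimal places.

ȳ_st ≈ 322.39

N = Σ N_h = 1510. Stratum weights W_h = N_h/N.
ȳ_st = (350·72.7 + 390·121.8 + 370·498.1 + 400·573.9) / 1510 = 322.3868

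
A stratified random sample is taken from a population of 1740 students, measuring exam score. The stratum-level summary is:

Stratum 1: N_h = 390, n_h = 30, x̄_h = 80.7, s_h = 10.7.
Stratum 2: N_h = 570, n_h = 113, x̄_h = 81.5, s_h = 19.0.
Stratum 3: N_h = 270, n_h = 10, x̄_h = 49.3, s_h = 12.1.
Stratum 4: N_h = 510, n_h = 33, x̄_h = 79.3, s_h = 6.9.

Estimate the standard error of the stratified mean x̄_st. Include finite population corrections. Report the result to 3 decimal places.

V̂(x̄_st) = Σ W_h² (1 − n_h/N_h) s_h²/n_h, with W_h = N_h/N and N = 1740:
  stratum 1: (390/1740)²·(1 − 30/390)·10.7²/30 = 0.176976
  stratum 2: (570/1740)²·(1 − 113/570)·19.0²/113 = 0.274866
  stratum 3: (270/1740)²·(1 − 10/270)·12.1²/10 = 0.339476
  stratum 4: (510/1740)²·(1 − 33/510)·6.9²/33 = 0.115924
V̂(x̄_st) = 0.907243
SE(x̄_st) = √0.907243 = 0.952493

SE(x̄_st) ≈ 0.952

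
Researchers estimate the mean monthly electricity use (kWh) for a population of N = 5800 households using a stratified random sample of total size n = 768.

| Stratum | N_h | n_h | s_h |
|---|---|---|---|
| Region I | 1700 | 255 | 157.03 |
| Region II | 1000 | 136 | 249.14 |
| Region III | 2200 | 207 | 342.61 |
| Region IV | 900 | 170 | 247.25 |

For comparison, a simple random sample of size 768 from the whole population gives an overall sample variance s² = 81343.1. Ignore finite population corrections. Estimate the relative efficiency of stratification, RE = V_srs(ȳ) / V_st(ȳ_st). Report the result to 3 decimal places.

V̂(ȳ_st) = Σ W_h² s_h²/n_h, with W_h = N_h/N and N = 5800:
  stratum Region I: (1700/5800)²·157.03²/255 = 8.30743
  stratum Region II: (1000/5800)²·249.14²/136 = 13.5673
  stratum Region III: (2200/5800)²·342.61²/207 = 81.5866
  stratum Region IV: (900/5800)²·247.25²/170 = 8.6587
V_st = 112.12
V_srs = s²/n = 81343.1/768 = 105.915
Relative efficiency = V_srs / V_st = 105.915/112.12 = 0.9447

RE ≈ 0.945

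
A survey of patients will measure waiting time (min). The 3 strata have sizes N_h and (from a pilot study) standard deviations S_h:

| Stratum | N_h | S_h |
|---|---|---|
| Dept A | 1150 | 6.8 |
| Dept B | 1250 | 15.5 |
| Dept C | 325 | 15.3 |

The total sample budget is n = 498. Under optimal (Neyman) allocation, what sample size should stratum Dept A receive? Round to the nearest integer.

Neyman allocation: n_h = n · N_h S_h / Σ N_i S_i, with n = 498.
  stratum Dept A: N_h·S_h = 1150·6.8 = 7820.00
  stratum Dept B: N_h·S_h = 1250·15.5 = 19375.00
  stratum Dept C: N_h·S_h = 325·15.3 = 4972.50
Σ N_h S_h = 32167.50
n for stratum Dept A = 498·7820.00/32167.50 = 121.065 → 121

121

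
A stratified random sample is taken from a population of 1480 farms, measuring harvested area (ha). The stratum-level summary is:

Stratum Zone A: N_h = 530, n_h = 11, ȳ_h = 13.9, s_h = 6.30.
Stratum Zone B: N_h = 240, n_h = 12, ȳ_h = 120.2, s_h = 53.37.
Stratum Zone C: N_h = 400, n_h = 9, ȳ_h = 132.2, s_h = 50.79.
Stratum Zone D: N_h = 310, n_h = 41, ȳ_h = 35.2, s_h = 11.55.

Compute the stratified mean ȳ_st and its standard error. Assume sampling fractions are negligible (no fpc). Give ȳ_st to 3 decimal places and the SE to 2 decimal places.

ȳ_st = Σ W_h ȳ_h = (530·13.9 + 240·120.2 + 400·132.2 + 310·35.2)/1480 = 67.57230
V̂(ȳ_st) = Σ W_h² s_h²/n_h, with W_h = N_h/N and N = 1480:
  stratum Zone A: (530/1480)²·6.30²/11 = 0.462718
  stratum Zone B: (240/1480)²·53.37²/12 = 6.24183
  stratum Zone C: (400/1480)²·50.79²/9 = 20.9368
  stratum Zone D: (310/1480)²·11.55²/41 = 0.142751
V̂(ȳ_st) = 27.7841
SE(ȳ_st) = √27.7841 = 5.27106

ȳ_st ≈ 67.572, SE ≈ 5.27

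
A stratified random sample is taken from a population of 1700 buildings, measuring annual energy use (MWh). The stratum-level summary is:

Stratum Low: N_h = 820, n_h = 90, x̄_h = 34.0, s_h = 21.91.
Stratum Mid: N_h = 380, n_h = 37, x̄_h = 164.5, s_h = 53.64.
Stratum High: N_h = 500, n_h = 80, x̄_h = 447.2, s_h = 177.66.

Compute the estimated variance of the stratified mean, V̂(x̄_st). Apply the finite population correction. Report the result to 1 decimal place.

V̂(x̄_st) ≈ 33.3

V̂(x̄_st) = Σ W_h² (1 − n_h/N_h) s_h²/n_h, with W_h = N_h/N and N = 1700:
  stratum Low: (820/1700)²·(1 − 90/820)·21.91²/90 = 1.10479
  stratum Mid: (380/1700)²·(1 − 37/380)·53.64²/37 = 3.50716
  stratum High: (500/1700)²·(1 − 80/500)·177.66²/80 = 28.6689
V̂(x̄_st) = 33.2808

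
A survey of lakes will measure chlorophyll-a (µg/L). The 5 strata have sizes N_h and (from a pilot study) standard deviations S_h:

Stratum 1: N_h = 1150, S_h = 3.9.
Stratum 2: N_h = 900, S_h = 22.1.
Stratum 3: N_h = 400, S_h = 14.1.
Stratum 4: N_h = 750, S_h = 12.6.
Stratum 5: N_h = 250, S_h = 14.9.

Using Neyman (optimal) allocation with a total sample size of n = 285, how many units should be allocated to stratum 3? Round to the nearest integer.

Neyman allocation: n_h = n · N_h S_h / Σ N_i S_i, with n = 285.
  stratum 1: N_h·S_h = 1150·3.9 = 4485.00
  stratum 2: N_h·S_h = 900·22.1 = 19890.00
  stratum 3: N_h·S_h = 400·14.1 = 5640.00
  stratum 4: N_h·S_h = 750·12.6 = 9450.00
  stratum 5: N_h·S_h = 250·14.9 = 3725.00
Σ N_h S_h = 43190.00
n for stratum 3 = 285·5640.00/43190.00 = 37.217 → 37

37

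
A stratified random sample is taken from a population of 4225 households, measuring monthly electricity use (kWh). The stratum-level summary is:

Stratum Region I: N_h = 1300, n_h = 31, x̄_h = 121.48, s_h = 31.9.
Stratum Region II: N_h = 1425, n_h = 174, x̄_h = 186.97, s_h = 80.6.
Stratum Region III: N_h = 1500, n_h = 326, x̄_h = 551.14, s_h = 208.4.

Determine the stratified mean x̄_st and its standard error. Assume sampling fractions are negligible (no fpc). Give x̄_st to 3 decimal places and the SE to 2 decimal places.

x̄_st ≈ 296.110, SE ≈ 4.91

x̄_st = Σ W_h x̄_h = (1300·121.48 + 1425·186.97 + 1500·551.14)/4225 = 296.11036
V̂(x̄_st) = Σ W_h² s_h²/n_h, with W_h = N_h/N and N = 4225:
  stratum Region I: (1300/4225)²·31.9²/31 = 3.1078
  stratum Region II: (1425/4225)²·80.6²/174 = 4.24715
  stratum Region III: (1500/4225)²·208.4²/326 = 16.7922
V̂(x̄_st) = 24.1471
SE(x̄_st) = √24.1471 = 4.91397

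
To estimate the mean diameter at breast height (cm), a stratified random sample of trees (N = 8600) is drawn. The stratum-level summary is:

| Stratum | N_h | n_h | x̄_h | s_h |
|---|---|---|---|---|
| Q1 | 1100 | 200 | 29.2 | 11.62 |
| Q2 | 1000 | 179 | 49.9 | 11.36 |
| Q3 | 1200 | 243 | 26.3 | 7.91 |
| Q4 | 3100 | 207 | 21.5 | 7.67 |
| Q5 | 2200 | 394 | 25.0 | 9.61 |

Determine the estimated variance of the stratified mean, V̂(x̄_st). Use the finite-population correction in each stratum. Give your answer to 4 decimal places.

V̂(x̄_st) ≈ 0.0681

V̂(x̄_st) = Σ W_h² (1 − n_h/N_h) s_h²/n_h, with W_h = N_h/N and N = 8600:
  stratum Q1: (1100/8600)²·(1 − 200/1100)·11.62²/200 = 0.00903692
  stratum Q2: (1000/8600)²·(1 − 179/1000)·11.36²/179 = 0.00800295
  stratum Q3: (1200/8600)²·(1 − 243/1200)·7.91²/243 = 0.003998
  stratum Q4: (3100/8600)²·(1 − 207/3100)·7.67²/207 = 0.0344615
  stratum Q5: (2200/8600)²·(1 − 394/2200)·9.61²/394 = 0.012592
V̂(x̄_st) = 0.0680913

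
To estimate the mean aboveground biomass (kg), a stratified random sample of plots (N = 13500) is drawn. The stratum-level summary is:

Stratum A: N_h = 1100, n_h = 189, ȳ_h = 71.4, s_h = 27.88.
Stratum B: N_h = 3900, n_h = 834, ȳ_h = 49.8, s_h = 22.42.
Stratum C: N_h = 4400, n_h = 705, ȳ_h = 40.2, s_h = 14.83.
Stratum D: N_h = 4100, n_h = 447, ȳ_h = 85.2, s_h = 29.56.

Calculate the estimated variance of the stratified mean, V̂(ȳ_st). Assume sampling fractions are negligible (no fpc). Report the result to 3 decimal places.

V̂(ȳ_st) ≈ 0.291

V̂(ȳ_st) = Σ W_h² s_h²/n_h, with W_h = N_h/N and N = 13500:
  stratum A: (1100/13500)²·27.88²/189 = 0.027305
  stratum B: (3900/13500)²·22.42²/834 = 0.0502999
  stratum C: (4400/13500)²·14.83²/705 = 0.0331384
  stratum D: (4100/13500)²·29.56²/447 = 0.180302
V̂(ȳ_st) = 0.291046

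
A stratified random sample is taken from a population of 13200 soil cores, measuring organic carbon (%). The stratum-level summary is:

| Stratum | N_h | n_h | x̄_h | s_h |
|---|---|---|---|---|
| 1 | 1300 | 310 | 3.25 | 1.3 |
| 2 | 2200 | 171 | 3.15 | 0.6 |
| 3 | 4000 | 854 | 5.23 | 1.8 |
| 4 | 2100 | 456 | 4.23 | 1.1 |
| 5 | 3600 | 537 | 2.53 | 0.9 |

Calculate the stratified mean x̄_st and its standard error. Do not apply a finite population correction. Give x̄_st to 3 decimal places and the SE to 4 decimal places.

x̄_st = Σ W_h x̄_h = (1300·3.25 + 2200·3.15 + 4000·5.23 + 2100·4.23 + 3600·2.53)/13200 = 3.79288
V̂(x̄_st) = Σ W_h² s_h²/n_h, with W_h = N_h/N and N = 13200:
  stratum 1: (1300/13200)²·1.3²/310 = 5.28766e-05
  stratum 2: (2200/13200)²·0.6²/171 = 5.84795e-05
  stratum 3: (4000/13200)²·1.8²/854 = 0.000348385
  stratum 4: (2100/13200)²·1.1²/456 = 6.71601e-05
  stratum 5: (3600/13200)²·0.9²/537 = 0.000112194
V̂(x̄_st) = 0.000639095
SE(x̄_st) = √0.000639095 = 0.0252803

x̄_st ≈ 3.793, SE ≈ 0.0253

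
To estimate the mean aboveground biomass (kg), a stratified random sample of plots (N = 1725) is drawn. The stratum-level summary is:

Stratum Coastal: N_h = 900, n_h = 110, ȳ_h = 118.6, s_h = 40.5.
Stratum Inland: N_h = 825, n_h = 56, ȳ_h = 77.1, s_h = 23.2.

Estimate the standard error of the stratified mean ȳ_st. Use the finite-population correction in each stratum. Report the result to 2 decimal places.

V̂(ȳ_st) = Σ W_h² (1 − n_h/N_h) s_h²/n_h, with W_h = N_h/N and N = 1725:
  stratum Coastal: (900/1725)²·(1 − 110/900)·40.5²/110 = 3.56294
  stratum Inland: (825/1725)²·(1 − 56/825)·23.2²/56 = 2.04923
V̂(ȳ_st) = 5.61217
SE(ȳ_st) = √5.61217 = 2.369

SE(ȳ_st) ≈ 2.37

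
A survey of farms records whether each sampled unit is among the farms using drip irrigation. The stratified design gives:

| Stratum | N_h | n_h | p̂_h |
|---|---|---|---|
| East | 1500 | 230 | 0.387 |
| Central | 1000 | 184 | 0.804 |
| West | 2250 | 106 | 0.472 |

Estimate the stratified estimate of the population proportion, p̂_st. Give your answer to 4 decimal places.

N = 4750; stratum weights W_h = N_h/N.
p̂_st = Σ W_h p̂_h = (1500·0.387 + 1000·0.804 + 2250·0.472)/4750 = 0.51505

p̂_st ≈ 0.5151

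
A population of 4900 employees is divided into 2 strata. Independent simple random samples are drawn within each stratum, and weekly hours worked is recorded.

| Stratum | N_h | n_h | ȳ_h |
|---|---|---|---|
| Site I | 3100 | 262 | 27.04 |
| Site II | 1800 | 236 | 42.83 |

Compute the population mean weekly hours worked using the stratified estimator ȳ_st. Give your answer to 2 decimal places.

N = Σ N_h = 4900. Stratum weights W_h = N_h/N.
ȳ_st = (3100·27.04 + 1800·42.83) / 4900 = 32.8404

ȳ_st ≈ 32.84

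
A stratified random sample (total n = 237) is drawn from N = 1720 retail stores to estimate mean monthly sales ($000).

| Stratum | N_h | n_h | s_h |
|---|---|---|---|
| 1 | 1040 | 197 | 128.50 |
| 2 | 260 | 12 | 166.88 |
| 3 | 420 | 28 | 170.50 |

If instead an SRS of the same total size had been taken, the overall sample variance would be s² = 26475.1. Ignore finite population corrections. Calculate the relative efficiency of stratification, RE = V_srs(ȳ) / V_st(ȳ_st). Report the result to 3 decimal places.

RE ≈ 0.767

V̂(ȳ_st) = Σ W_h² s_h²/n_h, with W_h = N_h/N and N = 1720:
  stratum 1: (1040/1720)²·128.50²/197 = 30.6443
  stratum 2: (260/1720)²·166.88²/12 = 53.0295
  stratum 3: (420/1720)²·170.50²/28 = 61.906
V_st = 145.58
V_srs = s²/n = 26475.1/237 = 111.709
Relative efficiency = V_srs / V_st = 111.709/145.58 = 0.7673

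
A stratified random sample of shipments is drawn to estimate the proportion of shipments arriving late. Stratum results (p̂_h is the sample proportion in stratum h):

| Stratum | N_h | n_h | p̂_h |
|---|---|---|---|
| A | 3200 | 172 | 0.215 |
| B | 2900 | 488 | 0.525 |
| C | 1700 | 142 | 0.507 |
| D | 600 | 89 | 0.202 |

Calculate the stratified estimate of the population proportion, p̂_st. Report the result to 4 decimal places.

p̂_st ≈ 0.3802

N = 8400; stratum weights W_h = N_h/N.
p̂_st = Σ W_h p̂_h = (3200·0.215 + 2900·0.525 + 1700·0.507 + 600·0.202)/8400 = 0.38019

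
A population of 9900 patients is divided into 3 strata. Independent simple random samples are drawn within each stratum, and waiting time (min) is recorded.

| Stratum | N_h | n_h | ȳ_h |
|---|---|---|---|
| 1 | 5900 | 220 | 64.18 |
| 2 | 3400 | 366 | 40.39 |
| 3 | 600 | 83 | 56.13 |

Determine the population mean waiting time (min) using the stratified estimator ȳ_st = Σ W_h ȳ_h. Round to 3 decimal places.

ȳ_st ≈ 55.522

N = Σ N_h = 9900. Stratum weights W_h = N_h/N.
ȳ_st = (5900·64.18 + 3400·40.39 + 600·56.13) / 9900 = 55.52182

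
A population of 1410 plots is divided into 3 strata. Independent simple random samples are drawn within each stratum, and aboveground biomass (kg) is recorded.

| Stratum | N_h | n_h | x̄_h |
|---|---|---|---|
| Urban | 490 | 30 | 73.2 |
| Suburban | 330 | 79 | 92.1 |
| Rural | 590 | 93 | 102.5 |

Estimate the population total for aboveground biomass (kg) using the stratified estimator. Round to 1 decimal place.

τ̂_st = Σ N_h x̄_h = 490·73.2 + 330·92.1 + 590·102.5 = 126736.0

τ̂_st ≈ 126736.0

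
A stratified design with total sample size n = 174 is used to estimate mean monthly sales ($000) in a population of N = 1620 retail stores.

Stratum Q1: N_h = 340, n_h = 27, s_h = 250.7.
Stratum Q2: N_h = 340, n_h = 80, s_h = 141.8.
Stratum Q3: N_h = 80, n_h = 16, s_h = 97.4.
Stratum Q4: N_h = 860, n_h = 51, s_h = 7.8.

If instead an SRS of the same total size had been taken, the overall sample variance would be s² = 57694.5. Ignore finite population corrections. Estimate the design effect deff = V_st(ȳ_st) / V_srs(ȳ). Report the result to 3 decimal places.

deff ≈ 0.348

V̂(ȳ_st) = Σ W_h² s_h²/n_h, with W_h = N_h/N and N = 1620:
  stratum Q1: (340/1620)²·250.7²/27 = 102.535
  stratum Q2: (340/1620)²·141.8²/80 = 11.0711
  stratum Q3: (80/1620)²·97.4²/16 = 1.44593
  stratum Q4: (860/1620)²·7.8²/51 = 0.336191
V_st = 115.388
V_srs = s²/n = 57694.5/174 = 331.578
deff = V_st / V_srs = 115.388/331.578 = 0.3480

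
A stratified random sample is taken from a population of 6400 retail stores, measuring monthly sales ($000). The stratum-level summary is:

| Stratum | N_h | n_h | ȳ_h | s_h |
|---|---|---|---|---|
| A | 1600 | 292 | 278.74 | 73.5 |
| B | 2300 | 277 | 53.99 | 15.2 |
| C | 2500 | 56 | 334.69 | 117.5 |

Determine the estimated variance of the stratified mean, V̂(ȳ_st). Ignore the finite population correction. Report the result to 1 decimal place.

V̂(ȳ_st) = Σ W_h² s_h²/n_h, with W_h = N_h/N and N = 6400:
  stratum A: (1600/6400)²·73.5²/292 = 1.1563
  stratum B: (2300/6400)²·15.2²/277 = 0.107722
  stratum C: (2500/6400)²·117.5²/56 = 37.619
V̂(ȳ_st) = 38.8831

V̂(ȳ_st) ≈ 38.9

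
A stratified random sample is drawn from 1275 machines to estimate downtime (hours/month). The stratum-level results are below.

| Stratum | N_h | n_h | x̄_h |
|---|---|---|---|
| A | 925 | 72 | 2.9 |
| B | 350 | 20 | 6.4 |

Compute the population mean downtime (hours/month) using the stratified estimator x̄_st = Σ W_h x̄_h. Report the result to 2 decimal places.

x̄_st ≈ 3.86

N = Σ N_h = 1275. Stratum weights W_h = N_h/N.
x̄_st = (925·2.9 + 350·6.4) / 1275 = 3.8608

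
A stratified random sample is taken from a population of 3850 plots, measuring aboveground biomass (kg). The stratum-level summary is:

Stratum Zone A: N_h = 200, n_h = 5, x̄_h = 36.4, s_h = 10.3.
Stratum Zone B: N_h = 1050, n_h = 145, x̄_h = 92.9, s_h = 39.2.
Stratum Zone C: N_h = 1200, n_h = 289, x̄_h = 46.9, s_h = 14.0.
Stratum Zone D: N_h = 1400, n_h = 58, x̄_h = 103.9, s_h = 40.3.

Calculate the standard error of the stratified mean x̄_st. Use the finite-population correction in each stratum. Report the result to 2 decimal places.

V̂(x̄_st) = Σ W_h² (1 − n_h/N_h) s_h²/n_h, with W_h = N_h/N and N = 3850:
  stratum Zone A: (200/3850)²·(1 − 5/200)·10.3²/5 = 0.0558274
  stratum Zone B: (1050/3850)²·(1 − 145/1050)·39.2²/145 = 0.679392
  stratum Zone C: (1200/3850)²·(1 − 289/1200)·14.0²/289 = 0.0500192
  stratum Zone D: (1400/3850)²·(1 − 58/1400)·40.3²/58 = 3.54929
V̂(x̄_st) = 4.33453
SE(x̄_st) = √4.33453 = 2.08195

SE(x̄_st) ≈ 2.08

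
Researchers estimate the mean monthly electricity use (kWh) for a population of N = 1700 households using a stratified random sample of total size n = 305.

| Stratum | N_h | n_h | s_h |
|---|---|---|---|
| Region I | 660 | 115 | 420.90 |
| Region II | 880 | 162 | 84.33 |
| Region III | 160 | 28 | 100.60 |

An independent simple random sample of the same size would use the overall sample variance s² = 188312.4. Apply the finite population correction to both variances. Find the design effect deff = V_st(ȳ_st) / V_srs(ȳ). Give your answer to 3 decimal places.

deff ≈ 0.403

V̂(ȳ_st) = Σ W_h² (1 − n_h/N_h) s_h²/n_h, with W_h = N_h/N and N = 1700:
  stratum Region I: (660/1700)²·(1 − 115/660)·420.90²/115 = 191.736
  stratum Region II: (880/1700)²·(1 − 162/880)·84.33²/162 = 9.59751
  stratum Region III: (160/1700)²·(1 − 28/160)·100.60²/28 = 2.6414
V_st = 203.974
V_srs = (1 − 305/1700)·188312.4/305 = 506.646
deff = V_st / V_srs = 203.974/506.646 = 0.4026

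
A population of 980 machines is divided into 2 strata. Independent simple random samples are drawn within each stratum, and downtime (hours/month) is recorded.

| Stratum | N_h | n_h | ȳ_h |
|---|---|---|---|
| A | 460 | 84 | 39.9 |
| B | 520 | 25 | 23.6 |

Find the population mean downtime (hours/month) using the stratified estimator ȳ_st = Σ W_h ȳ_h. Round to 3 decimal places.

ȳ_st ≈ 31.251

N = Σ N_h = 980. Stratum weights W_h = N_h/N.
ȳ_st = (460·39.9 + 520·23.6) / 980 = 31.25102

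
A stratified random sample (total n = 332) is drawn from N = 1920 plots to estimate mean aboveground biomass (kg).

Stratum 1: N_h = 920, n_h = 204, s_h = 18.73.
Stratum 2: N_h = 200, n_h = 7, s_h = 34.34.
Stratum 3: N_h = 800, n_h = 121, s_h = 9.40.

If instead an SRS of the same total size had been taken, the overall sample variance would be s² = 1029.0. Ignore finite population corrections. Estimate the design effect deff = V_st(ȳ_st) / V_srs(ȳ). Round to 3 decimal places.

deff ≈ 0.758

V̂(ȳ_st) = Σ W_h² s_h²/n_h, with W_h = N_h/N and N = 1920:
  stratum 1: (920/1920)²·18.73²/204 = 0.394838
  stratum 2: (200/1920)²·34.34²/7 = 1.82793
  stratum 3: (800/1920)²·9.40²/121 = 0.126779
V_st = 2.34955
V_srs = s²/n = 1029.0/332 = 3.0994
deff = V_st / V_srs = 2.34955/3.0994 = 0.7581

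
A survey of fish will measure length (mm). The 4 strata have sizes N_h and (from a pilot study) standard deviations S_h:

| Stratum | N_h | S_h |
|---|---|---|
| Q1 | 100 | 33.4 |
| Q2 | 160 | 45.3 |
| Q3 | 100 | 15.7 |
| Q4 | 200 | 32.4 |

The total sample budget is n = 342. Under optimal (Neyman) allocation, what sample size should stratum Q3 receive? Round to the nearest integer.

Neyman allocation: n_h = n · N_h S_h / Σ N_i S_i, with n = 342.
  stratum Q1: N_h·S_h = 100·33.4 = 3340.00
  stratum Q2: N_h·S_h = 160·45.3 = 7248.00
  stratum Q3: N_h·S_h = 100·15.7 = 1570.00
  stratum Q4: N_h·S_h = 200·32.4 = 6480.00
Σ N_h S_h = 18638.00
n for stratum Q3 = 342·1570.00/18638.00 = 28.809 → 29

29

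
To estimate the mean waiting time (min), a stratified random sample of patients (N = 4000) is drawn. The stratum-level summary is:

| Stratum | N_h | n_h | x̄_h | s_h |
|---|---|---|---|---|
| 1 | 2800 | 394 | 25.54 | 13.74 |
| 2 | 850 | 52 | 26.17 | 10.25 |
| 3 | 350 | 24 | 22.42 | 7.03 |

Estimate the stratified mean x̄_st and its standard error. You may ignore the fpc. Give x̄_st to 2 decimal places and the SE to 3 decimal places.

x̄_st = Σ W_h x̄_h = (2800·25.54 + 850·26.17 + 350·22.42)/4000 = 25.40087
V̂(x̄_st) = Σ W_h² s_h²/n_h, with W_h = N_h/N and N = 4000:
  stratum 1: (2800/4000)²·13.74²/394 = 0.234787
  stratum 2: (850/4000)²·10.25²/52 = 0.0912352
  stratum 3: (350/4000)²·7.03²/24 = 0.0157658
V̂(x̄_st) = 0.341788
SE(x̄_st) = √0.341788 = 0.584626

x̄_st ≈ 25.40, SE ≈ 0.585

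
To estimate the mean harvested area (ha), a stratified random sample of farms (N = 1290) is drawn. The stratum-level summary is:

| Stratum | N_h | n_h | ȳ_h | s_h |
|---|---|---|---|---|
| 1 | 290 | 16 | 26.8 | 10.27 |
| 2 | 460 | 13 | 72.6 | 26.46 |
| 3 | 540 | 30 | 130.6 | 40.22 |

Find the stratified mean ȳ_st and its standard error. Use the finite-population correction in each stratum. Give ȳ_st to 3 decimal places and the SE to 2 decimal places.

ȳ_st ≈ 86.583, SE ≈ 3.99

ȳ_st = Σ W_h ȳ_h = (290·26.8 + 460·72.6 + 540·130.6)/1290 = 86.58295
V̂(ȳ_st) = Σ W_h² (1 − n_h/N_h) s_h²/n_h, with W_h = N_h/N and N = 1290:
  stratum 1: (290/1290)²·(1 − 16/290)·10.27²/16 = 0.314768
  stratum 2: (460/1290)²·(1 − 13/460)·26.46²/13 = 6.6546
  stratum 3: (540/1290)²·(1 − 30/540)·40.22²/30 = 8.92375
V̂(ȳ_st) = 15.8931
SE(ȳ_st) = √15.8931 = 3.98662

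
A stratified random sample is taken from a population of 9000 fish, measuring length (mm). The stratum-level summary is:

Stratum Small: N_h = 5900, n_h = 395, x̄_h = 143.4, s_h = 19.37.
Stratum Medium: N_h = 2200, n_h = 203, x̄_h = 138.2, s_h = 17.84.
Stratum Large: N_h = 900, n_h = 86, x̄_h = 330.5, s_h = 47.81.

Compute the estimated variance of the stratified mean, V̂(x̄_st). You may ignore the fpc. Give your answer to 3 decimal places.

V̂(x̄_st) = Σ W_h² s_h²/n_h, with W_h = N_h/N and N = 9000:
  stratum Small: (5900/9000)²·19.37²/395 = 0.408208
  stratum Medium: (2200/9000)²·17.84²/203 = 0.0936815
  stratum Large: (900/9000)²·47.81²/86 = 0.26579
V̂(x̄_st) = 0.767679

V̂(x̄_st) ≈ 0.768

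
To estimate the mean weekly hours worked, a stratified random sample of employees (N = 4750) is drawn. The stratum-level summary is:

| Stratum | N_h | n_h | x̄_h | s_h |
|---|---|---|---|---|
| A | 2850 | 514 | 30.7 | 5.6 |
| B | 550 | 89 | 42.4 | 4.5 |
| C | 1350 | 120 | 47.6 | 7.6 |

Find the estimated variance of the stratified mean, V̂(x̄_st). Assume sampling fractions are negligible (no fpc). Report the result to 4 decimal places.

V̂(x̄_st) = Σ W_h² s_h²/n_h, with W_h = N_h/N and N = 4750:
  stratum A: (2850/4750)²·5.6²/514 = 0.0219642
  stratum B: (550/4750)²·4.5²/89 = 0.00305052
  stratum C: (1350/4750)²·7.6²/120 = 0.03888
V̂(x̄_st) = 0.0638947

V̂(x̄_st) ≈ 0.0639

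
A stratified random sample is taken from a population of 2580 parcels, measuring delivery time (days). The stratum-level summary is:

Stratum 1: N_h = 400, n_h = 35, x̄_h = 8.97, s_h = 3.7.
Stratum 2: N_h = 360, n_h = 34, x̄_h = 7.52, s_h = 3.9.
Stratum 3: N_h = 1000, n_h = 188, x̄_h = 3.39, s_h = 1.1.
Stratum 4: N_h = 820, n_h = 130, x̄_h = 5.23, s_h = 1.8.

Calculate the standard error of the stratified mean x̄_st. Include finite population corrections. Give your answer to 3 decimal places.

SE(x̄_st) ≈ 0.139

V̂(x̄_st) = Σ W_h² (1 − n_h/N_h) s_h²/n_h, with W_h = N_h/N and N = 2580:
  stratum 1: (400/2580)²·(1 − 35/400)·3.7²/35 = 0.00857924
  stratum 2: (360/2580)²·(1 − 34/360)·3.9²/34 = 0.00788735
  stratum 3: (1000/2580)²·(1 − 188/1000)·1.1²/188 = 0.000785135
  stratum 4: (820/2580)²·(1 − 130/820)·1.8²/130 = 0.00211848
V̂(x̄_st) = 0.0193702
SE(x̄_st) = √0.0193702 = 0.139177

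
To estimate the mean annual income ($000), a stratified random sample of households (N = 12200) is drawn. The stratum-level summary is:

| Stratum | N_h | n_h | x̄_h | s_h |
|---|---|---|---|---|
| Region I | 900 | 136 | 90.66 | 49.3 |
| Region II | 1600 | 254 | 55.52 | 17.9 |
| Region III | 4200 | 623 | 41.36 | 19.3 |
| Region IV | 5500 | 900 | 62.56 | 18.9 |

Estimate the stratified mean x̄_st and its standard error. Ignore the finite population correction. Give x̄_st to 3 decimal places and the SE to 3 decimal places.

x̄_st = Σ W_h x̄_h = (900·90.66 + 1600·55.52 + 4200·41.36 + 5500·62.56)/12200 = 56.41131
V̂(x̄_st) = Σ W_h² s_h²/n_h, with W_h = N_h/N and N = 12200:
  stratum Region I: (900/12200)²·49.3²/136 = 0.0972569
  stratum Region II: (1600/12200)²·17.9²/254 = 0.0216966
  stratum Region III: (4200/12200)²·19.3²/623 = 0.0708607
  stratum Region IV: (5500/12200)²·18.9²/900 = 0.0806653
V̂(x̄_st) = 0.27048
SE(x̄_st) = √0.27048 = 0.520076

x̄_st ≈ 56.411, SE ≈ 0.520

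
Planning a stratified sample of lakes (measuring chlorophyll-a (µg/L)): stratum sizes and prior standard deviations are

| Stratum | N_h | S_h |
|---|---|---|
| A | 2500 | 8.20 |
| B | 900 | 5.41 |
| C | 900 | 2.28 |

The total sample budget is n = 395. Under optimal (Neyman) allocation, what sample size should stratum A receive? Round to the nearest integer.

295

Neyman allocation: n_h = n · N_h S_h / Σ N_i S_i, with n = 395.
  stratum A: N_h·S_h = 2500·8.20 = 20500.00
  stratum B: N_h·S_h = 900·5.41 = 4869.00
  stratum C: N_h·S_h = 900·2.28 = 2052.00
Σ N_h S_h = 27421.00
n for stratum A = 395·20500.00/27421.00 = 295.303 → 295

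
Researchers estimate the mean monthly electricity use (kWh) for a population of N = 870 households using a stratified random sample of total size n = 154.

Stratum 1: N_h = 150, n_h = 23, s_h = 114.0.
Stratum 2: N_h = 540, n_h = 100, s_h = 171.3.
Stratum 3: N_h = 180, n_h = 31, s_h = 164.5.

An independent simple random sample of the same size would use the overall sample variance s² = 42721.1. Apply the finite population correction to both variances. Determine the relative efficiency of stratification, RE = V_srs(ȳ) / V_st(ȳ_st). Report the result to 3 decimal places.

RE ≈ 1.663

V̂(ȳ_st) = Σ W_h² (1 − n_h/N_h) s_h²/n_h, with W_h = N_h/N and N = 870:
  stratum 1: (150/870)²·(1 − 23/150)·114.0²/23 = 14.2213
  stratum 2: (540/870)²·(1 − 100/540)·171.3²/100 = 92.1134
  stratum 3: (180/870)²·(1 − 31/180)·164.5²/31 = 30.9307
V_st = 137.265
V_srs = (1 − 154/870)·42721.1/154 = 228.305
Relative efficiency = V_srs / V_st = 228.305/137.265 = 1.6632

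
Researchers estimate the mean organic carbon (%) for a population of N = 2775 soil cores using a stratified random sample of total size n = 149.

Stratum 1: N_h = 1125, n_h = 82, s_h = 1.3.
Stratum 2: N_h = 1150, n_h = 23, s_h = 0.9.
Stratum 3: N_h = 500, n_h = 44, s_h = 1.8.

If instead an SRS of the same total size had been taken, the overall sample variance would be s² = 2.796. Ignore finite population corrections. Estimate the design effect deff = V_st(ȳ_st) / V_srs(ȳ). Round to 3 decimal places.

V̂(ȳ_st) = Σ W_h² s_h²/n_h, with W_h = N_h/N and N = 2775:
  stratum 1: (1125/2775)²·1.3²/82 = 0.00338729
  stratum 2: (1150/2775)²·0.9²/23 = 0.00604821
  stratum 3: (500/2775)²·1.8²/44 = 0.0023906
V_st = 0.0118261
V_srs = s²/n = 2.796/149 = 0.0187651
deff = V_st / V_srs = 0.0118261/0.0187651 = 0.6302

deff ≈ 0.630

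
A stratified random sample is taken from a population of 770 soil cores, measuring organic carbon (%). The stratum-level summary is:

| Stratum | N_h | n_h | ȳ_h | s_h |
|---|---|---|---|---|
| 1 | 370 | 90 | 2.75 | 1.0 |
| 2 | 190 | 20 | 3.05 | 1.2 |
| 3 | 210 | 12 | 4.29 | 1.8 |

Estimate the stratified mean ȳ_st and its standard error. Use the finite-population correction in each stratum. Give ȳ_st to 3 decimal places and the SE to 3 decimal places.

ȳ_st ≈ 3.244, SE ≈ 0.157

ȳ_st = Σ W_h ȳ_h = (370·2.75 + 190·3.05 + 210·4.29)/770 = 3.24403
V̂(ȳ_st) = Σ W_h² (1 − n_h/N_h) s_h²/n_h, with W_h = N_h/N and N = 770:
  stratum 1: (370/770)²·(1 − 90/370)·1.0²/90 = 0.00194149
  stratum 2: (190/770)²·(1 − 20/190)·1.2²/20 = 0.00392242
  stratum 3: (210/770)²·(1 − 12/210)·1.8²/12 = 0.0189351
V̂(ȳ_st) = 0.024799
SE(ȳ_st) = √0.024799 = 0.157477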